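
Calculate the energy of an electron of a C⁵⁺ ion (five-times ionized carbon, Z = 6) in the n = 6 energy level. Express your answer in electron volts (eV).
-13.606 eV

The energy levels of a hydrogen-like atom are given by:
E_n = -13.6057 Z² / n² eV  (with Z = 6 for C⁵⁺)

For n = 6:
E_6 = -13.6057 × 6² / 6²
E_6 = -13.6057 × 36 / 36
E_6 = -13.606 eV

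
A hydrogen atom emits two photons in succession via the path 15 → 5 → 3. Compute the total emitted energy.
1.451275 eV

The energy levels of hydrogen are E_n = -13.6057 / n² eV.

First transition (15 → 5):
ΔE₁ = |E_5 - E_15|
ΔE₁ = |-0.544228000000 - (-0.060469777778)| = 0.483758222 eV

Second transition (5 → 3):
ΔE₂ = |E_3 - E_5|
ΔE₂ = |-1.511744444444 - (-0.544228000000)| = 0.967516444 eV

Total energy released:
E_total = ΔE₁ + ΔE₂ = 0.483758222 + 0.967516444 = 1.451275 eV

Note: This equals the direct transition 15 → 3: 1.451275 eV ✓
Energy is conserved regardless of the path taken.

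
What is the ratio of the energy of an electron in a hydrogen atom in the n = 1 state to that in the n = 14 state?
196.000

Using E_n = -13.6057 Z² / n² eV with Z = 1:

E_1 = -13.6057 / 1² = -13.6057 / 1 = -13.605700000 eV
E_14 = -13.6057 / 14² = -13.6057 / 196 = -0.069416837 eV

The ratio is:
E_1/E_14 = (-13.605700000) / (-0.069416837)
E_1/E_14 = (-13.6057/1) / (-13.6057/196)
E_1/E_14 = 196/1
E_1/E_14 = 196.000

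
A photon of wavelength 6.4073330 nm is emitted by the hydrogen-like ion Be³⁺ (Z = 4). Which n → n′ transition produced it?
n = 3 → n = 1

First, find the photon energy from the wavelength (hc = 1239.84 eV·nm):
E = hc/λ = 1239.84 eV·nm / 6.4073330 nm = 193.50329 eV

The energy levels of Be³⁺ satisfy E_n = -13.6057 × 4² / n² eV, so an emission n_i → n_f releases
ΔE = 13.6057 × 4² × (1/n_f² − 1/n_i²) eV.

Setting ΔE equal to the photon energy:
1/n_f² − 1/n_i² = 193.50329 / (13.6057 × 4²) = 0.88888889

Since 1/n_i² must be positive, we need 1/n_f² > 0.88888889, i.e. n_f ≤ 1. For each allowed n_f, solve n_i = (1/n_f² − 0.88888889)^(−1/2) and check whether it is a whole number:
  n_f = 1: 1/n_i² = 1.00000000 − 0.88888889 = 0.11111111 → n_i = 3.000  → integer, n_i = 3 ✓

Only n_f = 1 gives an integer upper level, n_i = 3.

The transition is from n = 3 to n = 1 (emission).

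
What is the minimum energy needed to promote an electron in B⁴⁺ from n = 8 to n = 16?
3.98604 eV

The energy levels of a hydrogen-like atom are E_n = -13.6057 Z² eV / n².

Energy at n = 8: E_8 = -13.6057 × 5² / 8² = -5.31472656 eV
Energy at n = 16: E_16 = -13.6057 × 5² / 16² = -1.32868164 eV

The excitation energy is the difference:
ΔE = E_16 - E_8
ΔE = -1.32868164 - (-5.31472656)
ΔE = 3.98604 eV

Since this is positive, energy must be absorbed (photon absorption).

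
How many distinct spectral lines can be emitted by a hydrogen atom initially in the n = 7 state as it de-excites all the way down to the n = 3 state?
10

The electron can occupy levels n = 3, 4, ..., 7 during de-excitation — that is m = 7 - 3 + 1 = 5 distinct levels.

The number of distinct spectral lines equals the number of ways to choose 2 of these m levels (each pair gives one possible emission transition):

Number of lines = m(m-1)/2 = 5×4/2 = 10

These correspond to all possible transitions between the 5 levels:
7 → 6, 7 → 5, 7 → 4, 7 → 3, 6 → 5, 6 → 4, 6 → 3, 5 → 4...

Each transition produces a photon with a unique energy (and thus wavelength). This count does not depend on Z.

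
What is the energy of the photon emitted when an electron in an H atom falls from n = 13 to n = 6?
0.297429 eV

The energy levels are E_n = -13.6057 eV / n².

Energy at n = 13: E_13 = -13.6057 / 13² = -0.080507101 eV
Energy at n = 6: E_6 = -13.6057 / 6² = -0.377936111 eV

For emission (electron falling to lower state), the photon energy is:
E_photon = E_13 - E_6 = |-0.080507101 - (-0.377936111)|
E_photon = 0.297429 eV

This energy is carried away by the emitted photon.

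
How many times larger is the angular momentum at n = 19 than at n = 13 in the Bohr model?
1.46

In the Bohr model, L_n = nℏ, so the ratio is purely the ratio of quantum numbers:

L_19/L_13 = 19ℏ / 13ℏ = 19/13 = 1.46

The angular momentum scales linearly with n.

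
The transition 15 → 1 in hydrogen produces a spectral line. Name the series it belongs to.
Lyman series

The spectral series in hydrogen are named based on the final (lower) energy level:
- Lyman series: n_final = 1 (ultraviolet)
- Balmer series: n_final = 2 (visible/near-UV)
- Paschen series: n_final = 3 (infrared)
- Brackett series: n_final = 4 (infrared)
- Pfund series: n_final = 5 (far infrared)

Since this transition ends at n = 1, it belongs to the Lyman series.

For reference, this 15 → 1 line has photon energy
ΔE = 13.6057 eV × (1/1² - 1/15²) = 13.5452302 eV,
corresponding to wavelength λ = hc/ΔE = 1239.84 eV·nm / 13.5452302 eV = 91.53333 nm in the ultraviolet region.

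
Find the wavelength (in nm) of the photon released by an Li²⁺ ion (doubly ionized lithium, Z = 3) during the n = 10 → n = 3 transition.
100.13903 nm

First, find the transition energy using E_n = -13.6057 Z² / n² eV:
E_10 = -13.6057 × 3² / 10² = -1.22451300 eV
E_3 = -13.6057 × 3² / 3² = -13.60570000 eV

Photon energy: |ΔE| = |E_3 - E_10| = 12.38118700 eV

Convert to wavelength using E = hc/λ with hc = 1239.84 eV·nm:
λ = hc/E = 1239.84 eV·nm / 12.38118700 eV
λ = 100.13903 nm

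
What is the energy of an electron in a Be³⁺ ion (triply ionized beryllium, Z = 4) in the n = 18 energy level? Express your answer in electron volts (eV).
-0.672 eV

The energy levels of a hydrogen-like atom are given by:
E_n = -13.6057 Z² / n² eV  (with Z = 4 for Be³⁺)

For n = 18:
E_18 = -13.6057 × 4² / 18²
E_18 = -13.6057 × 16 / 324
E_18 = -0.672 eV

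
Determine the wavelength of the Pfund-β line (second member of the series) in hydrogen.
4651.249 nm

The lines of a series are numbered from the longest wavelength (smallest ΔE) outward; the second line is the transition from n = n_f + 2 to n_f.
The Pfund series has all transitions ending at n_f = 5.

For H, the second line (β-line) is the jump from n = 7 to n = 5:
E_7 = -13.6057 / 7² = -0.277667347 eV
E_5 = -13.6057 / 5² = -0.544228000 eV
ΔE = E_7 - E_5 = 0.266560653 eV

λ = hc/E = 1239.84 eV·nm / 0.266560653 eV
λ = 4651.249 nm

This is the β-line of the Pfund series in H.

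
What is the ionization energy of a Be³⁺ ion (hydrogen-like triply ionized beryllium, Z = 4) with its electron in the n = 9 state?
2.6875 eV

The ionization energy is the energy needed to remove the electron completely (n → ∞).

For a hydrogen-like ion with Z = 4, E_n = -13.6057 Z² / n² eV.

At n = 9: E_9 = -13.6057 × 4² / 9² = -2.6875457 eV
At n = ∞: E_∞ = 0 eV

Ionization energy = E_∞ - E_9 = 0 - (-2.6875457) = 2.6875457 eV
Ionization energy ≈ 2.6875 eV

This is also called the binding energy of the electron in state n = 9.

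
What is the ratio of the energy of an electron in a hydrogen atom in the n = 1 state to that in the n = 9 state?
81.00000

Using E_n = -13.6057 Z² / n² eV with Z = 1:

E_1 = -13.6057 / 1² = -13.6057 / 1 = -13.60570000000 eV
E_9 = -13.6057 / 9² = -13.6057 / 81 = -0.16797160494 eV

The ratio is:
E_1/E_9 = (-13.60570000000) / (-0.16797160494)
E_1/E_9 = (-13.6057/1) / (-13.6057/81)
E_1/E_9 = 81/1
E_1/E_9 = 81.00000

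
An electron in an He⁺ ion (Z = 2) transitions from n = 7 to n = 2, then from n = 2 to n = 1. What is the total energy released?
53.31213 eV

The energy levels of He⁺ are E_n = -13.6057 × 2² / n² eV.

First transition (7 → 2):
ΔE₁ = |E_2 - E_7|
ΔE₁ = |-13.60570000000 - (-1.11066938776)| = 12.49503061 eV

Second transition (2 → 1):
ΔE₂ = |E_1 - E_2|
ΔE₂ = |-54.42280000000 - (-13.60570000000)| = 40.81710000 eV

Total energy released:
E_total = ΔE₁ + ΔE₂ = 12.49503061 + 40.81710000 = 53.31213 eV

Note: This equals the direct transition 7 → 1: 53.31213 eV ✓
Energy is conserved regardless of the path taken.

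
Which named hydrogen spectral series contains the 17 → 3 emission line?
Paschen series

The spectral series in hydrogen are named based on the final (lower) energy level:
- Lyman series: n_final = 1 (ultraviolet)
- Balmer series: n_final = 2 (visible/near-UV)
- Paschen series: n_final = 3 (infrared)
- Brackett series: n_final = 4 (infrared)
- Pfund series: n_final = 5 (far infrared)

Since this transition ends at n = 3, it belongs to the Paschen series.

For reference, this 17 → 3 line has photon energy
ΔE = 13.6057 eV × (1/3² - 1/17²) = 1.464666 eV,
corresponding to wavelength λ = hc/ΔE = 1239.84 eV·nm / 1.464666 eV = 846.50 nm in the infrared region.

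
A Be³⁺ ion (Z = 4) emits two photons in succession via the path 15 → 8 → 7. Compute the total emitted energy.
3.4752 eV

The energy levels of Be³⁺ are E_n = -13.6057 × 4² / n² eV.

First transition (15 → 8):
ΔE₁ = |E_8 - E_15|
ΔE₁ = |-3.4014250000 - (-0.9675164444)| = 2.4339086 eV

Second transition (8 → 7):
ΔE₂ = |E_7 - E_8|
ΔE₂ = |-4.4426775510 - (-3.4014250000)| = 1.0412526 eV

Total energy released:
E_total = ΔE₁ + ΔE₂ = 2.4339086 + 1.0412526 = 3.4752 eV

Note: This equals the direct transition 15 → 7: 3.4752 eV ✓
Energy is conserved regardless of the path taken.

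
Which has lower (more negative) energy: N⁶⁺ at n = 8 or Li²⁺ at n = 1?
Li²⁺ at n = 1 (E = -122.45130 eV)

Using E_n = -13.6057 Z² / n² eV:

N⁶⁺ (Z = 7) at n = 8:
E = -13.6057 × 7² / 8² = -13.6057 × 49 / 64 = -10.41686406 eV

Li²⁺ (Z = 3) at n = 1:
E = -13.6057 × 3² / 1² = -13.6057 × 9 / 1 = -122.45130000 eV

Since -122.45130000 eV < -10.41686406 eV,
Li²⁺ at n = 1 is more tightly bound (requires more energy to ionize).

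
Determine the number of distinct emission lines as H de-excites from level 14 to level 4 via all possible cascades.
55

The electron can occupy levels n = 4, 5, ..., 14 during de-excitation — that is m = 14 - 4 + 1 = 11 distinct levels.

The number of distinct spectral lines equals the number of ways to choose 2 of these m levels (each pair gives one possible emission transition):

Number of lines = m(m-1)/2 = 11×10/2 = 55

These correspond to all possible transitions between the 11 levels:
14 → 13, 14 → 12, 14 → 11, 14 → 10, 14 → 9, 14 → 8, 14 → 7, 14 → 6...

Each transition produces a photon with a unique energy (and thus wavelength). This count does not depend on Z.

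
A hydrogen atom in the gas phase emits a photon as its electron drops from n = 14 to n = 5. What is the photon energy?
0.47481 eV

The energy levels are E_n = -13.6057 eV / n².

Energy at n = 14: E_14 = -13.6057 / 14² = -0.06941684 eV
Energy at n = 5: E_5 = -13.6057 / 5² = -0.54422800 eV

For emission (electron falling to lower state), the photon energy is:
E_photon = E_14 - E_5 = |-0.06941684 - (-0.54422800)|
E_photon = 0.47481 eV

This energy is carried away by the emitted photon.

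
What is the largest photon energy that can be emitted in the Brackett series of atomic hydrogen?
0.8504 eV

The series limit corresponds to the transition from n = ∞ to n = 4.
This is the highest energy (shortest wavelength) transition in the Brackett series.

E_∞ = 0 eV
E_4 = -13.6057 / 4² = -0.8504 eV

Energy at series limit:
ΔE = E_∞ - E_4 = 0 - (-0.8504) = 0.8504 eV

This energy equals the ionization energy from the n = 4 state of hydrogen.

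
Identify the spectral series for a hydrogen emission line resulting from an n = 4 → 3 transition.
Paschen series

The spectral series in hydrogen are named based on the final (lower) energy level:
- Lyman series: n_final = 1 (ultraviolet)
- Balmer series: n_final = 2 (visible/near-UV)
- Paschen series: n_final = 3 (infrared)
- Brackett series: n_final = 4 (infrared)
- Pfund series: n_final = 5 (far infrared)

Since this transition ends at n = 3, it belongs to the Paschen series.

For reference, this 4 → 3 line has photon energy
ΔE = 13.6057 eV × (1/3² - 1/4²) = 0.66138819 eV,
corresponding to wavelength λ = hc/ΔE = 1239.84 eV·nm / 0.66138819 eV = 1874.60 nm in the infrared region.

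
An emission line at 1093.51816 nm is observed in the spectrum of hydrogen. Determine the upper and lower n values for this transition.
n = 6 → n = 3

First, find the photon energy from the wavelength (hc = 1239.84 eV·nm):
E = hc/λ = 1239.84 eV·nm / 1093.51816 nm = 1.1338083 eV

The energy levels of hydrogen satisfy E_n = -13.6057 / n² eV, so an emission n_i → n_f releases
ΔE = 13.6057 × (1/n_f² − 1/n_i²) eV.

Setting ΔE equal to the photon energy:
1/n_f² − 1/n_i² = 1.1338083 / 13.6057 = 0.083333331

Since 1/n_i² must be positive, we need 1/n_f² > 0.083333331, i.e. n_f ≤ 3. For each allowed n_f, solve n_i = (1/n_f² − 0.083333331)^(−1/2) and check whether it is a whole number:
  n_f = 1: 1/n_i² = 1.000000000 − 0.083333331 = 0.916666669 → n_i = 1.044  (not an integer) ✗
  n_f = 2: 1/n_i² = 0.250000000 − 0.083333331 = 0.166666669 → n_i = 2.449  (not an integer) ✗
  n_f = 3: 1/n_i² = 0.111111111 − 0.083333331 = 0.027777780 → n_i = 6.000  → integer, n_i = 6 ✓

Only n_f = 3 gives an integer upper level, n_i = 6.

The transition is from n = 6 to n = 3 (emission).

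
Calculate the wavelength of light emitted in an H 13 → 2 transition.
373.34256 nm

First, find the transition energy using E_n = -13.6057 / n² eV:
E_13 = -13.6057 / 13² = -0.080507101 eV
E_2 = -13.6057 / 2² = -3.401425000 eV

Photon energy: |ΔE| = |E_2 - E_13| = 3.320917899 eV

Convert to wavelength using E = hc/λ with hc = 1239.84 eV·nm:
λ = hc/E = 1239.84 eV·nm / 3.320917899 eV
λ = 373.34256 nm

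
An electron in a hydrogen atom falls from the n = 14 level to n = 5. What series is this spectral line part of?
Pfund series

The spectral series in hydrogen are named based on the final (lower) energy level:
- Lyman series: n_final = 1 (ultraviolet)
- Balmer series: n_final = 2 (visible/near-UV)
- Paschen series: n_final = 3 (infrared)
- Brackett series: n_final = 4 (infrared)
- Pfund series: n_final = 5 (far infrared)

Since this transition ends at n = 5, it belongs to the Pfund series.

For reference, this 14 → 5 line has photon energy
ΔE = 13.6057 eV × (1/5² - 1/14²) = 0.474811163 eV,
corresponding to wavelength λ = hc/ΔE = 1239.84 eV·nm / 0.474811163 eV = 2611.228 nm in the far infrared region.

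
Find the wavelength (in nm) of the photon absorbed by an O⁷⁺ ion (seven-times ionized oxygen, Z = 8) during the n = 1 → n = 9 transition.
1.44165 nm

First, find the transition energy using E_n = -13.6057 Z² / n² eV:
E_1 = -13.6057 × 8² / 1² = -870.7648000 eV
E_9 = -13.6057 × 8² / 9² = -10.7501827 eV

Photon energy: |ΔE| = |E_9 - E_1| = 860.0146173 eV

Convert to wavelength using E = hc/λ with hc = 1239.84 eV·nm:
λ = hc/E = 1239.84 eV·nm / 860.0146173 eV
λ = 1.44165 nm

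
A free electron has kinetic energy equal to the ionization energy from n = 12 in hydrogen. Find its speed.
1.82308e+05 m/s (or 0.061% of c)

The binding energy at n = 12 for hydrogen is:
E_12 = -13.6057/12² = -0.0944840278 eV
|E_12| = 0.0944840278 eV

Convert to Joules:
KE = 0.0944840278 eV × (1.602177 × 10⁻¹⁹ J/eV) = 1.5138014e-20 J

Using KE = ½mv²:
v = √(2·KE/m_e)
v = √(2 × 1.5138014e-20 J / 9.10938 × 10⁻³¹ kg)
v = 1.82308e+05 m/s

This is approximately 0.061% the speed of light.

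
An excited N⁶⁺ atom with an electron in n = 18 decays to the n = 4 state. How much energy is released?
39.610 eV

The energy levels are E_n = -13.6057 Z² eV / n².

Energy at n = 18: E_18 = -13.6057 × 7² / 18² = -2.057652 eV
Energy at n = 4: E_4 = -13.6057 × 7² / 4² = -41.667456 eV

For emission (electron falling to lower state), the photon energy is:
E_photon = E_18 - E_4 = |-2.057652 - (-41.667456)|
E_photon = 39.610 eV

This energy is carried away by the emitted photon.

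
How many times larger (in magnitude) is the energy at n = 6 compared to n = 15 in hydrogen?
6.250

Using E_n = -13.6057 Z² / n² eV with Z = 1:

E_6 = -13.6057 / 6² = -13.6057 / 36 = -0.377936111 eV
E_15 = -13.6057 / 15² = -13.6057 / 225 = -0.060469778 eV

The ratio is:
E_6/E_15 = (-0.377936111) / (-0.060469778)
E_6/E_15 = (-13.6057/36) / (-13.6057/225)
E_6/E_15 = 225/36
E_6/E_15 = 6.250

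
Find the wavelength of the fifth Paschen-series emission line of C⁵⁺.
26.51 nm

The lines of a series are numbered from the longest wavelength (smallest ΔE) outward; the fifth line is the transition from n = n_f + 5 to n_f.
The Paschen series has all transitions ending at n_f = 3.

For C⁵⁺ (Z = 6), the fifth line (ε-line) is the jump from n = 8 to n = 3:
E_8 = -13.6057 × 6² / 8² = -7.6532 eV
E_3 = -13.6057 × 6² / 3² = -54.4228 eV
ΔE = E_8 - E_3 = 46.7696 eV

λ = hc/E = 1239.84 eV·nm / 46.7696 eV
λ = 26.51 nm

This is the ε-line of the Paschen series in C⁵⁺.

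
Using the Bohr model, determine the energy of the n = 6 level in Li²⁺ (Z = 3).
-3.401 eV

For hydrogen-like ions, the energy levels scale with Z²:
E_n = -13.6057 Z² / n² eV

For Li²⁺ (Z = 3) at n = 6:
E_6 = -13.6057 × 3² / 6²
E_6 = -13.6057 × 9 / 36
E_6 = -122.4513 / 36
E_6 = -3.401 eV

The energy is 9 times more negative than hydrogen at the same n due to the stronger nuclear charge.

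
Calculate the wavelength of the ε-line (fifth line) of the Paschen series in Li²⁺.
106.038 nm

The lines of a series are numbered from the longest wavelength (smallest ΔE) outward; the fifth line is the transition from n = n_f + 5 to n_f.
The Paschen series has all transitions ending at n_f = 3.

For Li²⁺ (Z = 3), the fifth line (ε-line) is the jump from n = 8 to n = 3:
E_8 = -13.6057 × 3² / 8² = -1.913302 eV
E_3 = -13.6057 × 3² / 3² = -13.605700 eV
ΔE = E_8 - E_3 = 11.692398 eV

λ = hc/E = 1239.84 eV·nm / 11.692398 eV
λ = 106.038 nm

This is the ε-line of the Paschen series in Li²⁺.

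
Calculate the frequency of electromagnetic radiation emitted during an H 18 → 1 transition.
3.280e+15 Hz

First, find the transition energy:
E_18 = -13.6057 / 18² = -0.04199 eV
E_1 = -13.6057 / 1² = -13.60570 eV
|ΔE| = |E_1 - E_18| = 13.56371 eV

Convert to Joules: E = 13.56371 eV × (1.602177 × 10⁻¹⁹ J/eV) = 2.17315e-18 J

Using E = hf:
f = E/h = 2.17315e-18 J / (6.62607 × 10⁻³⁴ J·s)
f = 3.280e+15 Hz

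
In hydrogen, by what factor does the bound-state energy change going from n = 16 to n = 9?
3.160

Using E_n = -13.6057 Z² / n² eV with Z = 1:

E_9 = -13.6057 / 9² = -13.6057 / 81 = -0.167971605 eV
E_16 = -13.6057 / 16² = -13.6057 / 256 = -0.053147266 eV

The ratio is:
E_9/E_16 = (-0.167971605) / (-0.053147266)
E_9/E_16 = (-13.6057/81) / (-13.6057/256)
E_9/E_16 = 256/81
E_9/E_16 = 3.160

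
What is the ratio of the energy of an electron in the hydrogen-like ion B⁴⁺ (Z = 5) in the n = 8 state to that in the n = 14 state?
3.0625

Using E_n = -13.6057 Z² / n² eV with Z = 5:

E_8 = -13.6057 × 5² / 8² = -340.1425 / 64 = -5.3147265625 eV
E_14 = -13.6057 × 5² / 14² = -340.1425 / 196 = -1.7354209184 eV

The ratio is:
E_8/E_14 = (-5.3147265625) / (-1.7354209184)
E_8/E_14 = (-340.1425/64) / (-340.1425/196)
E_8/E_14 = 196/64
E_8/E_14 = 3.0625
(Note: the Z² factors cancel in the ratio.)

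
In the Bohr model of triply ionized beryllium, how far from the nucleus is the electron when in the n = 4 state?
0.21167 nm (or 2.11671 Å)

The Bohr radius formula is:
r_n = n² a₀ / Z

where a₀ = 0.05291772 nm is the Bohr radius.

For Be³⁺ (Z = 4) at n = 4:
r_4 = 4² × 0.05291772 nm / 4
r_4 = 16 × 0.05291772 nm / 4
r_4 = 0.846684 nm / 4
r_4 = 0.21167 nm

The electron orbits at approximately 0.21167 nm from the nucleus.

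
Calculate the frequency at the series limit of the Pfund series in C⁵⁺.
4.73738e+15 Hz

The series limit corresponds to the transition from n = ∞ to n = 5.
This is the highest energy (shortest wavelength) transition in the Pfund series.

E_∞ = 0 eV
E_5 = -13.6057 × 6² / 5² = -19.5922080 eV

Energy at series limit:
ΔE = E_∞ - E_5 = 0 - (-19.5922080) = 19.5922080 eV
E = 19.5922080 eV × (1.602177 × 10⁻¹⁹ J/eV) = 3.1390185e-18 J
f = E/h = 3.1390185e-18 J / (6.62607 × 10⁻³⁴ J·s) = 4.73738e+15 Hz

This energy equals the ionization energy from the n = 5 state of C⁵⁺.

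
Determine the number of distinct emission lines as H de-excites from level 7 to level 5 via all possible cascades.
3

The electron can occupy levels n = 5, 6, ..., 7 during de-excitation — that is m = 7 - 5 + 1 = 3 distinct levels.

The number of distinct spectral lines equals the number of ways to choose 2 of these m levels (each pair gives one possible emission transition):

Number of lines = m(m-1)/2 = 3×2/2 = 3

These correspond to all possible transitions between the 3 levels:
7 → 6, 7 → 5, 6 → 5

Each transition produces a photon with a unique energy (and thus wavelength). This count does not depend on Z.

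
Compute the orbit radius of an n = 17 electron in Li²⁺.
5.0977 nm (or 50.9774 Å)

The Bohr radius formula is:
r_n = n² a₀ / Z

where a₀ = 0.0529177 nm is the Bohr radius.

For Li²⁺ (Z = 3) at n = 17:
r_17 = 17² × 0.0529177 nm / 3
r_17 = 289 × 0.0529177 nm / 3
r_17 = 15.29322 nm / 3
r_17 = 5.0977 nm

The electron orbits at approximately 5.0977 nm from the nucleus.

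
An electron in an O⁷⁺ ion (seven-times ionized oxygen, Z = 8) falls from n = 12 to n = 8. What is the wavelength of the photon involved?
164.03 nm

First, find the transition energy using E_n = -13.6057 Z² / n² eV:
E_12 = -13.6057 × 8² / 12² = -6.046978 eV
E_8 = -13.6057 × 8² / 8² = -13.605700 eV

Photon energy: |ΔE| = |E_8 - E_12| = 7.558722 eV

Convert to wavelength using E = hc/λ with hc = 1239.84 eV·nm:
λ = hc/E = 1239.84 eV·nm / 7.558722 eV
λ = 164.03 nm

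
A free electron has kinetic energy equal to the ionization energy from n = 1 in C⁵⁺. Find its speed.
1.3126e+07 m/s (or 4.37841% of c)

The binding energy at n = 1 for C⁵⁺ is:
E_1 = -13.6057 × 6²/1² = -489.8052000 eV
|E_1| = 489.8052000 eV

Convert to Joules:
KE = 489.8052000 eV × (1.602177 × 10⁻¹⁹ J/eV) = 7.847546e-17 J

Using KE = ½mv²:
v = √(2·KE/m_e)
v = √(2 × 7.847546e-17 J / 9.10938 × 10⁻³¹ kg)
v = 1.3126e+07 m/s

This is approximately 4.37841% the speed of light.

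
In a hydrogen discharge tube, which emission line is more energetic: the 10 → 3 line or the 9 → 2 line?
9 → 2

Calculate the energy for each transition:

Transition 10 → 3:
ΔE₁ = |E_3 - E_10| = |-13.6057/3² - (-13.6057/10²)|
ΔE₁ = |-1.51174444 - (-0.13605700)| = 1.37569 eV

Transition 9 → 2:
ΔE₂ = |E_2 - E_9| = |-13.6057/2² - (-13.6057/9²)|
ΔE₂ = |-3.40142500 - (-0.16797160)| = 3.23345 eV

Since 3.23345 eV > 1.37569 eV, the transition 9 → 2 emits the more energetic photon.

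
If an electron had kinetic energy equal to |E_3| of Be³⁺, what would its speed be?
2.9169e+06 m/s (or 0.9730% of c)

The binding energy at n = 3 for Be³⁺ is:
E_3 = -13.6057 × 4²/3² = -24.187911 eV
|E_3| = 24.187911 eV

Convert to Joules:
KE = 24.187911 eV × (1.602177 × 10⁻¹⁹ J/eV) = 3.875331e-18 J

Using KE = ½mv²:
v = √(2·KE/m_e)
v = √(2 × 3.875331e-18 J / 9.10938 × 10⁻³¹ kg)
v = 2.9169e+06 m/s

This is approximately 0.9730% the speed of light.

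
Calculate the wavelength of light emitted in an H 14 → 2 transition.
372.0999 nm

First, find the transition energy using E_n = -13.6057 / n² eV:
E_14 = -13.6057 / 14² = -0.06941684 eV
E_2 = -13.6057 / 2² = -3.40142500 eV

Photon energy: |ΔE| = |E_2 - E_14| = 3.33200816 eV

Convert to wavelength using E = hc/λ with hc = 1239.84 eV·nm:
λ = hc/E = 1239.84 eV·nm / 3.33200816 eV
λ = 372.0999 nm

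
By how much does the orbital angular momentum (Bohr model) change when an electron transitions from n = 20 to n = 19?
1.055e-34 J·s (or 1ℏ)

In the Bohr model, L_n = nℏ where ℏ = 1.05457e-34 J·s.

L_20 = 20ℏ = 2.10914e-33 J·s
L_19 = 19ℏ = 2.00368e-33 J·s

ΔL = L_20 - L_19 = (20 - 19)ℏ = 1ℏ
ΔL = 1 × 1.05457e-34 J·s = 1.055e-34 J·s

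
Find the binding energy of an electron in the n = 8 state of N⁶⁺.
10.42 eV

The ionization energy is the energy needed to remove the electron completely (n → ∞).

For a hydrogen-like ion with Z = 7, E_n = -13.6057 Z² / n² eV.

At n = 8: E_8 = -13.6057 × 7² / 8² = -10.41686 eV
At n = ∞: E_∞ = 0 eV

Ionization energy = E_∞ - E_8 = 0 - (-10.41686) = 10.41686 eV
Ionization energy ≈ 10.42 eV

This is also called the binding energy of the electron in state n = 8.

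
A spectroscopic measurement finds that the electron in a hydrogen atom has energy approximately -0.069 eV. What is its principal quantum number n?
n = 14

The exact energy levels follow E_n = -13.6057 eV / n².

The measured value (-0.069 eV) is reported to only 2 significant figures, so we must test candidate n values and see which one matches to that precision.

Candidate energies:
  n = 12:  E = -13.6057/12² = -0.09448 eV
  n = 13:  E = -13.6057/13² = -0.08051 eV
  n = 14:  E = -13.6057/14² = -0.06942 eV  ← matches
  n = 15:  E = -13.6057/15² = -0.06047 eV
  n = 16:  E = -13.6057/16² = -0.05315 eV

Checking against the measurement of -0.069 eV (2 sig figs), only n = 14 agrees:
E_14 = -0.06942 eV, which rounds to -0.069 eV ✓

Therefore n = 14.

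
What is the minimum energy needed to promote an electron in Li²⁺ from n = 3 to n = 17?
13.18 eV

The energy levels of a hydrogen-like atom are E_n = -13.6057 Z² eV / n².

Energy at n = 3: E_3 = -13.6057 × 3² / 3² = -13.60570 eV
Energy at n = 17: E_17 = -13.6057 × 3² / 17² = -0.42371 eV

The excitation energy is the difference:
ΔE = E_17 - E_3
ΔE = -0.42371 - (-13.60570)
ΔE = 13.18 eV

Since this is positive, energy must be absorbed (photon absorption).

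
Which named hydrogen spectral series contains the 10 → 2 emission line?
Balmer series

The spectral series in hydrogen are named based on the final (lower) energy level:
- Lyman series: n_final = 1 (ultraviolet)
- Balmer series: n_final = 2 (visible/near-UV)
- Paschen series: n_final = 3 (infrared)
- Brackett series: n_final = 4 (infrared)
- Pfund series: n_final = 5 (far infrared)

Since this transition ends at n = 2, it belongs to the Balmer series.

For reference, this 10 → 2 line has photon energy
ΔE = 13.6057 eV × (1/2² - 1/10²) = 3.26536800 eV,
corresponding to wavelength λ = hc/ΔE = 1239.84 eV·nm / 3.26536800 eV = 379.6938 nm in the visible/near-UV region.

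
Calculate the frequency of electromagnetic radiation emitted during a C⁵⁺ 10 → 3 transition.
1.20e+16 Hz

First, find the transition energy:
E_10 = -13.6057 × 6² / 10² = -4.89805200 eV
E_3 = -13.6057 × 6² / 3² = -54.42280000 eV
|ΔE| = |E_3 - E_10| = 49.52474800 eV

Convert to Joules: E = 49.52474800 eV × (1.602177 × 10⁻¹⁹ J/eV) = 7.9347e-18 J

Using E = hf:
f = E/h = 7.9347e-18 J / (6.62607 × 10⁻³⁴ J·s)
f = 1.20e+16 Hz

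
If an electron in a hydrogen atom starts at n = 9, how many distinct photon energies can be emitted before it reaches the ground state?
36

The electron can occupy levels n = 1, 2, ..., 9 during de-excitation — that is m = 9 - 1 + 1 = 9 distinct levels.

The number of distinct spectral lines equals the number of ways to choose 2 of these m levels (each pair gives one possible emission transition):

Number of lines = m(m-1)/2 = 9×8/2 = 36

These correspond to all possible transitions between the 9 levels:
9 → 8, 9 → 7, 9 → 6, 9 → 5, 9 → 4, 9 → 3, 9 → 2, 9 → 1...

Each transition produces a photon with a unique energy (and thus wavelength). This count does not depend on Z.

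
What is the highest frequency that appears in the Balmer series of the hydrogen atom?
8.2246e+14 Hz

The series limit corresponds to the transition from n = ∞ to n = 2.
This is the highest energy (shortest wavelength) transition in the Balmer series.

E_∞ = 0 eV
E_2 = -13.6057 / 2² = -3.40142500 eV

Energy at series limit:
ΔE = E_∞ - E_2 = 0 - (-3.40142500) = 3.40142500 eV
E = 3.40142500 eV × (1.602177 × 10⁻¹⁹ J/eV) = 5.449685e-19 J
f = E/h = 5.449685e-19 J / (6.62607 × 10⁻³⁴ J·s) = 8.2246e+14 Hz

This energy equals the ionization energy from the n = 2 state of hydrogen.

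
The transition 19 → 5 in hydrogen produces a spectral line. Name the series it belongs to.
Pfund series

The spectral series in hydrogen are named based on the final (lower) energy level:
- Lyman series: n_final = 1 (ultraviolet)
- Balmer series: n_final = 2 (visible/near-UV)
- Paschen series: n_final = 3 (infrared)
- Brackett series: n_final = 4 (infrared)
- Pfund series: n_final = 5 (far infrared)

Since this transition ends at n = 5, it belongs to the Pfund series.

For reference, this 19 → 5 line has photon energy
ΔE = 13.6057 eV × (1/5² - 1/19²) = 0.50653908033 eV,
corresponding to wavelength λ = hc/ΔE = 1239.84 eV·nm / 0.50653908033 eV = 2447.66899 nm in the far infrared region.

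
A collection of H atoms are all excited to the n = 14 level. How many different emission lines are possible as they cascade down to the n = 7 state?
28

The electron can occupy levels n = 7, 8, ..., 14 during de-excitation — that is m = 14 - 7 + 1 = 8 distinct levels.

The number of distinct spectral lines equals the number of ways to choose 2 of these m levels (each pair gives one possible emission transition):

Number of lines = m(m-1)/2 = 8×7/2 = 28

These correspond to all possible transitions between the 8 levels:
14 → 13, 14 → 12, 14 → 11, 14 → 10, 14 → 9, 14 → 8, 14 → 7, 13 → 12...

Each transition produces a photon with a unique energy (and thus wavelength). This count does not depend on Z.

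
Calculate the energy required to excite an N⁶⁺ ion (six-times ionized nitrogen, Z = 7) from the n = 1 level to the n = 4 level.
625.0118 eV

The energy levels of a hydrogen-like atom are E_n = -13.6057 Z² eV / n².

Energy at n = 1: E_1 = -13.6057 × 7² / 1² = -666.6793000 eV
Energy at n = 4: E_4 = -13.6057 × 7² / 4² = -41.6674563 eV

The excitation energy is the difference:
ΔE = E_4 - E_1
ΔE = -41.6674563 - (-666.6793000)
ΔE = 625.0118 eV

Since this is positive, energy must be absorbed (photon absorption).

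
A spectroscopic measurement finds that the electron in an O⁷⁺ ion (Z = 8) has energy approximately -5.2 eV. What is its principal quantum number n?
n = 13

The exact energy levels follow E_n = -13.6057 Z² / n² eV with Z = 8.

The measured value (-5.2 eV) is reported to only 2 significant figures, so we must test candidate n values and see which one matches to that precision.

Candidate energies:
  n = 11:  E = -13.6057 × 8² / 11² = -7.19640 eV
  n = 12:  E = -13.6057 × 8² / 12² = -6.04698 eV
  n = 13:  E = -13.6057 × 8² / 13² = -5.15245 eV  ← matches
  n = 14:  E = -13.6057 × 8² / 14² = -4.44268 eV
  n = 15:  E = -13.6057 × 8² / 15² = -3.87007 eV

Checking against the measurement of -5.2 eV (2 sig figs), only n = 13 agrees:
E_13 = -5.15245 eV, which rounds to -5.2 eV ✓

Therefore n = 13.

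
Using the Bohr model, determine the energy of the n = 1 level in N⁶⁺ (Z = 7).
-666.679 eV

For hydrogen-like ions, the energy levels scale with Z²:
E_n = -13.6057 Z² / n² eV

For N⁶⁺ (Z = 7) at n = 1:
E_1 = -13.6057 × 7² / 1²
E_1 = -13.6057 × 49 / 1
E_1 = -666.6793 / 1
E_1 = -666.679 eV

The energy is 49 times more negative than hydrogen at the same n due to the stronger nuclear charge.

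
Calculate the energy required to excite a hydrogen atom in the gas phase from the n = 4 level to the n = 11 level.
0.73791 eV

The energy levels of a hydrogen-like atom are E_n = -13.6057 eV / n².

Energy at n = 4: E_4 = -13.6057 / 4² = -0.85035625 eV
Energy at n = 11: E_11 = -13.6057 / 11² = -0.11244380 eV

The excitation energy is the difference:
ΔE = E_11 - E_4
ΔE = -0.11244380 - (-0.85035625)
ΔE = 0.73791 eV

Since this is positive, energy must be absorbed (photon absorption).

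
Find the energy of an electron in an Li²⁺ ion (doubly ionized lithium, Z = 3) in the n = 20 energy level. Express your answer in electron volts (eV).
-0.306 eV

The energy levels of a hydrogen-like atom are given by:
E_n = -13.6057 Z² / n² eV  (with Z = 3 for Li²⁺)

For n = 20:
E_20 = -13.6057 × 3² / 20²
E_20 = -13.6057 × 9 / 400
E_20 = -0.306 eV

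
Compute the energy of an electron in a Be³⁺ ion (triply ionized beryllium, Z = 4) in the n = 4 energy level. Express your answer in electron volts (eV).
-13.60570 eV

The energy levels of a hydrogen-like atom are given by:
E_n = -13.6057 Z² / n² eV  (with Z = 4 for Be³⁺)

For n = 4:
E_4 = -13.6057 × 4² / 4²
E_4 = -13.6057 × 16 / 16
E_4 = -13.60570 eV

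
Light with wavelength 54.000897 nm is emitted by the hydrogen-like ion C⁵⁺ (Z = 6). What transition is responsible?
n = 8 → n = 4

First, find the photon energy from the wavelength (hc = 1239.84 eV·nm):
E = hc/λ = 1239.84 eV·nm / 54.000897 nm = 22.959619 eV

The energy levels of C⁵⁺ satisfy E_n = -13.6057 × 6² / n² eV, so an emission n_i → n_f releases
ΔE = 13.6057 × 6² × (1/n_f² − 1/n_i²) eV.

Setting ΔE equal to the photon energy:
1/n_f² − 1/n_i² = 22.959619 / (13.6057 × 6²) = 0.046875001

Since 1/n_i² must be positive, we need 1/n_f² > 0.046875001, i.e. n_f ≤ 4. For each allowed n_f, solve n_i = (1/n_f² − 0.046875001)^(−1/2) and check whether it is a whole number:
  n_f = 1: 1/n_i² = 1.000000000 − 0.046875001 = 0.953124999 → n_i = 1.024  (not an integer) ✗
  n_f = 2: 1/n_i² = 0.250000000 − 0.046875001 = 0.203124999 → n_i = 2.219  (not an integer) ✗
  n_f = 3: 1/n_i² = 0.111111111 − 0.046875001 = 0.064236110 → n_i = 3.946  (not an integer) ✗
  n_f = 4: 1/n_i² = 0.062500000 − 0.046875001 = 0.015624999 → n_i = 8.000  → integer, n_i = 8 ✓

Only n_f = 4 gives an integer upper level, n_i = 8.

The transition is from n = 8 to n = 4 (emission).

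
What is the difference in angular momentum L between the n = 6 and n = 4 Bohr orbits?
2.1091e-34 J·s (or 2ℏ)

In the Bohr model, L_n = nℏ where ℏ = 1.054572e-34 J·s.

L_6 = 6ℏ = 6.327432e-34 J·s
L_4 = 4ℏ = 4.218288e-34 J·s

ΔL = L_6 - L_4 = (6 - 4)ℏ = 2ℏ
ΔL = 2 × 1.054572e-34 J·s = 2.1091e-34 J·s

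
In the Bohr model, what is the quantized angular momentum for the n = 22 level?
2.32e-33 J·s (or 22ℏ)

In the Bohr model, angular momentum is quantized:
L = nℏ

where ℏ = h/(2π) = 1.0546e-34 J·s

For n = 22:
L = 22 × 1.0546e-34 J·s
L = 2.32e-33 J·s

This can also be written as L = 22ℏ.
The angular momentum is an integer multiple of the reduced Planck constant.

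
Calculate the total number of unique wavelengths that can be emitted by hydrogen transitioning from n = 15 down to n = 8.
28

The electron can occupy levels n = 8, 9, ..., 15 during de-excitation — that is m = 15 - 8 + 1 = 8 distinct levels.

The number of distinct spectral lines equals the number of ways to choose 2 of these m levels (each pair gives one possible emission transition):

Number of lines = m(m-1)/2 = 8×7/2 = 28

These correspond to all possible transitions between the 8 levels:
15 → 14, 15 → 13, 15 → 12, 15 → 11, 15 → 10, 15 → 9, 15 → 8, 14 → 13...

Each transition produces a photon with a unique energy (and thus wavelength). This count does not depend on Z.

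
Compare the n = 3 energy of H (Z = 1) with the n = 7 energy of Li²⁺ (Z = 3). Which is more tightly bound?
Li²⁺ at n = 7 (E = -2.4990 eV)

Using E_n = -13.6057 Z² / n² eV:

H (Z = 1) at n = 3:
E = -13.6057 × 1² / 3² = -13.6057 × 1 / 9 = -1.5117444 eV

Li²⁺ (Z = 3) at n = 7:
E = -13.6057 × 3² / 7² = -13.6057 × 9 / 49 = -2.4990061 eV

Since -2.4990061 eV < -1.5117444 eV,
Li²⁺ at n = 7 is more tightly bound (requires more energy to ionize).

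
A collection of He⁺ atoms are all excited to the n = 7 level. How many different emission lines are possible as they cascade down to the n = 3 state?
10

The electron can occupy levels n = 3, 4, ..., 7 during de-excitation — that is m = 7 - 3 + 1 = 5 distinct levels.

The number of distinct spectral lines equals the number of ways to choose 2 of these m levels (each pair gives one possible emission transition):

Number of lines = m(m-1)/2 = 5×4/2 = 10

These correspond to all possible transitions between the 5 levels:
7 → 6, 7 → 5, 7 → 4, 7 → 3, 6 → 5, 6 → 4, 6 → 3, 5 → 4...

Each transition produces a photon with a unique energy (and thus wavelength). This count does not depend on Z.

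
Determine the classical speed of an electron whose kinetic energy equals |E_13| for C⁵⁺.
1.00970e+06 m/s (or 0.3368% of c)

The binding energy at n = 13 for C⁵⁺ is:
E_13 = -13.6057 × 6²/13² = -2.89825562 eV
|E_13| = 2.89825562 eV

Convert to Joules:
KE = 2.89825562 eV × (1.602177 × 10⁻¹⁹ J/eV) = 4.6435185e-19 J

Using KE = ½mv²:
v = √(2·KE/m_e)
v = √(2 × 4.6435185e-19 J / 9.10938 × 10⁻³¹ kg)
v = 1.00970e+06 m/s

This is approximately 0.3368% the speed of light.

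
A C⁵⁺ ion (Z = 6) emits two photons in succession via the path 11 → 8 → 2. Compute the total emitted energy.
118.4033 eV

The energy levels of C⁵⁺ are E_n = -13.6057 × 6² / n² eV.

First transition (11 → 8):
ΔE₁ = |E_8 - E_11|
ΔE₁ = |-7.6532062500 - (-4.0479768595)| = 3.6052294 eV

Second transition (8 → 2):
ΔE₂ = |E_2 - E_8|
ΔE₂ = |-122.4513000000 - (-7.6532062500)| = 114.7980938 eV

Total energy released:
E_total = ΔE₁ + ΔE₂ = 3.6052294 + 114.7980938 = 118.4033 eV

Note: This equals the direct transition 11 → 2: 118.4033 eV ✓
Energy is conserved regardless of the path taken.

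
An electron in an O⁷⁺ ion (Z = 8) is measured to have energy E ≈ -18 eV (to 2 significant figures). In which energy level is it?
n = 7

The exact energy levels follow E_n = -13.6057 Z² / n² eV with Z = 8.

The measured value (-18 eV) is reported to only 2 significant figures, so we must test candidate n values and see which one matches to that precision.

Candidate energies:
  n = 5:  E = -13.6057 × 8² / 5² = -34.83059 eV
  n = 6:  E = -13.6057 × 8² / 6² = -24.18791 eV
  n = 7:  E = -13.6057 × 8² / 7² = -17.77071 eV  ← matches
  n = 8:  E = -13.6057 × 8² / 8² = -13.60570 eV
  n = 9:  E = -13.6057 × 8² / 9² = -10.75018 eV

Checking against the measurement of -18 eV (2 sig figs), only n = 7 agrees:
E_7 = -17.77071 eV, which rounds to -18 eV ✓

Therefore n = 7.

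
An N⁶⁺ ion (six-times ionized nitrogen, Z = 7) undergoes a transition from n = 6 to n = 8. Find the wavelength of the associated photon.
153.028780 nm

First, find the transition energy using E_n = -13.6057 Z² / n² eV:
E_6 = -13.6057 × 7² / 6² = -18.5188694444 eV
E_8 = -13.6057 × 7² / 8² = -10.4168640625 eV

Photon energy: |ΔE| = |E_8 - E_6| = 8.1020053819 eV

Convert to wavelength using E = hc/λ with hc = 1239.84 eV·nm:
λ = hc/E = 1239.84 eV·nm / 8.1020053819 eV
λ = 153.028780 nm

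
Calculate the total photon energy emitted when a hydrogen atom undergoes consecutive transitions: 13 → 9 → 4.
0.770 eV

The energy levels of hydrogen are E_n = -13.6057 / n² eV.

First transition (13 → 9):
ΔE₁ = |E_9 - E_13|
ΔE₁ = |-0.167971605 - (-0.080507101)| = 0.087465 eV

Second transition (9 → 4):
ΔE₂ = |E_4 - E_9|
ΔE₂ = |-0.850356250 - (-0.167971605)| = 0.682385 eV

Total energy released:
E_total = ΔE₁ + ΔE₂ = 0.087465 + 0.682385 = 0.770 eV

Note: This equals the direct transition 13 → 4: 0.770 eV ✓
Energy is conserved regardless of the path taken.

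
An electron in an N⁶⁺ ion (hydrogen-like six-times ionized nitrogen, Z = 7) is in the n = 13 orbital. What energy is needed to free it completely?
3.9448 eV

The ionization energy is the energy needed to remove the electron completely (n → ∞).

For a hydrogen-like ion with Z = 7, E_n = -13.6057 Z² / n² eV.

At n = 13: E_13 = -13.6057 × 7² / 13² = -3.9448479 eV
At n = ∞: E_∞ = 0 eV

Ionization energy = E_∞ - E_13 = 0 - (-3.9448479) = 3.9448479 eV
Ionization energy ≈ 3.9448 eV

This is also called the binding energy of the electron in state n = 13.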